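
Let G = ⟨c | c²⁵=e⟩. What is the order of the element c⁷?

Compute successive powers until reaching e:
  (c⁷)¹ = c⁷, (c⁷)² = c¹⁴, (c⁷)³ = c²¹, (c⁷)⁴ = c³, (c⁷)⁵ = c¹⁰, (c⁷)⁶ = c¹⁷, (c⁷)⁷ = c²⁴, (c⁷)⁸ = c⁶, (c⁷)⁹ = c¹³, (c⁷)¹⁰ = c²⁰, (c⁷)¹¹ = c², (c⁷)¹² = c⁹, (c⁷)¹³ = c¹⁶, (c⁷)¹⁴ = c²³, (c⁷)¹⁵ = c⁵, (c⁷)¹⁶ = c¹², (c⁷)¹⁷ = c¹⁹, (c⁷)¹⁸ = c, (c⁷)¹⁹ = c⁸, (c⁷)²⁰ = c¹⁵, (c⁷)²¹ = c²², (c⁷)²² = c⁴, (c⁷)²³ = c¹¹, (c⁷)²⁴ = c¹⁸, (c⁷)²⁵ = e.
The smallest positive k with (c⁷)ᵏ = e is 25.

Answer: 25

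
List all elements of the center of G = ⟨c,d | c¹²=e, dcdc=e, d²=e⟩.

An element z ∈ Z(G) iff z commutes with every generator.
For example c⁶ is central: (c⁶)·c = c⁷ = c·(c⁶); (c⁶)·d = c⁶d = d·(c⁶).
Whereas c ∉ Z(G) since c·d = cd ≠ c¹¹d = d·c.
Checking each of the 24 elements this way gives Z(G) = {e, c⁶}, of order 2.

Answer: {e, c⁶}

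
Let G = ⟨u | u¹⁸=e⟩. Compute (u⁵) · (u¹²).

Compute (u⁵) · (u¹²) by multiplying left to right and reducing via the relations at each step:
  (u⁵) · u¹² = u¹⁷

Answer: u¹⁷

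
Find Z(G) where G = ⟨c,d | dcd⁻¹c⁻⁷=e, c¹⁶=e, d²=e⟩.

An element z ∈ Z(G) iff z commutes with every generator.
For example c⁸ is central: (c⁸)·c = c⁹ = c·(c⁸); (c⁸)·d = c⁸d = d·(c⁸).
Whereas c ∉ Z(G) since c·d = cd ≠ c⁷d = d·c.
Checking each of the 32 elements this way gives Z(G) = {e, c⁸}, of order 2.

Answer: {e, c⁸}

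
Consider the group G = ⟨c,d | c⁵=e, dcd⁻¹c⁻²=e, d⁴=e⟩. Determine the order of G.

Enumerate words in the generators, reducing via the relations: the distinct elements are
  {c, d, e, cd, c², c³, c⁴, d², d³, cd², cd³, c²d, c³d, c⁴d, c²d², c²d³, c³d², c³d³, c⁴d², c⁴d³}.
No further products give new elements, so |G| = 20.

Answer: 20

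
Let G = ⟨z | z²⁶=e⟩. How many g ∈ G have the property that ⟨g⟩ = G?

G is cyclic of order 26. An element generates G iff its order is 26, and a cyclic group of order 26 has exactly φ(26) = 12 such elements.

Answer: 12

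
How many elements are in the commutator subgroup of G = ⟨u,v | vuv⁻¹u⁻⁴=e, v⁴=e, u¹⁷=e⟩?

G' = [G, G] is generated by all commutators. The generator-pair commutators are: [u, v] = u¹⁴.
The subgroup they normally generate is {e, u, u², u³, u⁴, u⁵, u⁶, u⁷, u⁸, u⁹, u¹⁰, u¹¹, u¹², u¹³, u¹⁴, u¹⁵, u¹⁶}, of order 17.
Check: |G/G'| = 68/17 = 4 is the order of the abelianisation.

Answer: 17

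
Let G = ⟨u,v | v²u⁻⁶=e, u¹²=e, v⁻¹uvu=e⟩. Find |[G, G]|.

G' = [G, G] is generated by all commutators. The generator-pair commutators are: [u, v] = u².
The subgroup they normally generate is {e, u², u⁴, u⁶, u⁸, u¹⁰}, of order 6.
Check: |G/G'| = 24/6 = 4 is the order of the abelianisation.

Answer: 6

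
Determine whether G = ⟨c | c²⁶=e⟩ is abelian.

G has a single generator, so G is cyclic and hence abelian.

Answer: Yes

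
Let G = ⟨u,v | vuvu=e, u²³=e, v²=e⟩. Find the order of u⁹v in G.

Compute successive powers until reaching e:
  (u⁹v)¹ = u⁹v, (u⁹v)² = e.
The smallest positive k with (u⁹v)ᵏ = e is 2.

Answer: 2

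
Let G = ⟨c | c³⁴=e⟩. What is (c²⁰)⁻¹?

The order of (c²⁰) is 17 (smallest k with (c²⁰)ᵏ = e), so (c²⁰)⁻¹ = (c²⁰)¹⁶ = c¹⁴.
Check: (c²⁰) · (c¹⁴) → (c²⁰) · c¹⁴ = e, giving e as required.

Answer: c¹⁴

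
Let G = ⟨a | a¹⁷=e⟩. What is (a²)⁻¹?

The order of (a²) is 17 (smallest k with (a²)ᵏ = e), so (a²)⁻¹ = (a²)¹⁶ = a¹⁵.
Check: (a²) · (a¹⁵) → (a²) · a¹⁵ = e, giving e as required.

Answer: a¹⁵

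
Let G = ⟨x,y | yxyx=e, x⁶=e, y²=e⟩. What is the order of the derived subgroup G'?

G' = [G, G] is generated by all commutators. The generator-pair commutators are: [x, y] = x².
The subgroup they normally generate is {e, x², x⁴}, of order 3.
Check: |G/G'| = 12/3 = 4 is the order of the abelianisation.

Answer: 3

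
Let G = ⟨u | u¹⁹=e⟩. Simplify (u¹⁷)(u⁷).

Compute (u¹⁷) · (u⁷) by multiplying left to right and reducing via the relations at each step:
  (u¹⁷) · u⁷ = u⁵

Answer: u⁵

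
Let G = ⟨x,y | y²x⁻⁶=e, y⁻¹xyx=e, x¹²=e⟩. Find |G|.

Enumerate words in the generators, reducing via the relations: the distinct elements are
  {e, x, y, xy, x², x³, x⁴, x⁵, x⁶, x⁷, x⁸, x⁹, x²y, x³y, x¹¹, x¹⁰, x⁴y, x⁵y, y⁻¹, xy⁻¹, x²y⁻¹, x³y⁻¹, x⁴y⁻¹, x⁵y⁻¹}.
No further products give new elements, so |G| = 24.

Answer: 24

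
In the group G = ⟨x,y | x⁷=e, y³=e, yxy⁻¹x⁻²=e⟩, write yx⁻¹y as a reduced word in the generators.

Multiply left to right, reducing at each step:
  y · x⁻¹ = x⁵y
  (x⁵y) · y = x⁵y²

Answer: x⁵y²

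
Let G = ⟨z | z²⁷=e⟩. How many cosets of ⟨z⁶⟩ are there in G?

First find ord(z⁶) by computing successive powers:
  (z⁶)¹ = z⁶, (z⁶)² = z¹², (z⁶)³ = z¹⁸, (z⁶)⁴ = z²⁴, (z⁶)⁵ = z³, (z⁶)⁶ = z⁹, (z⁶)⁷ = z¹⁵, (z⁶)⁸ = z²¹, (z⁶)⁹ = e.
So |⟨z⁶⟩| = ord(z⁶) = 9. With |G| = 27, by Lagrange [G : ⟨z⁶⟩] = 27/9 = 3.

Answer: 3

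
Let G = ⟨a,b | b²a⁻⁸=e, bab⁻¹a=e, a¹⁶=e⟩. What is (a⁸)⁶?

Compute successive powers of (a⁸), reducing at each step:
  (a⁸)²: (a⁸) · a⁸ = e
  (a⁸)³: e · a⁸ = a⁸
  (a⁸)⁴: (a⁸) · a⁸ = e
  (a⁸)⁵: e · a⁸ = a⁸
  (a⁸)⁶: (a⁸) · a⁸ = e

Answer: e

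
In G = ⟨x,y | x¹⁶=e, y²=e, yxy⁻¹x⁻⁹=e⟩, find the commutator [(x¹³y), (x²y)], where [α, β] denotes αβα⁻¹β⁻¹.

[(x¹³y), (x²y)] = (x¹³y)·(x²y)·(x¹³y)⁻¹·(x²y)⁻¹.
  (x¹³y) · (x²y) = x¹⁵
  (x¹⁵) · (x¹¹y) = x¹⁰y
  (x¹⁰y) · (x¹⁴y) = x⁸

Answer: x⁸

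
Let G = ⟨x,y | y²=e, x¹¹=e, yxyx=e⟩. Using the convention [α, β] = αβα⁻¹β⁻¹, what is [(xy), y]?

[(xy), y] = (xy)·y·(xy)⁻¹·y⁻¹.
  (xy) · y = x
  x · (xy) = x²y
  (x²y) · y = x²

Answer: x²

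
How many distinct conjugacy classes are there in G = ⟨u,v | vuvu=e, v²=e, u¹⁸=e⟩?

The conjugacy classes (representative and size) are:
  [e] (size 1), [u] (size 2), [u²] (size 2), [u³] (size 2), [u¹⁴] (size 2), [u⁵] (size 2), [u¹²] (size 2), [u⁷] (size 2), [u¹⁰] (size 2), [u⁹] (size 1), [u¹⁰v] (size 9), [uv] (size 9).
Class equation: 1 + 2 + 2 + 2 + 2 + 2 + 2 + 2 + 2 + 1 + 9 + 9 = 36 = |G|. So G has 12 conjugacy classes.

Answer: 12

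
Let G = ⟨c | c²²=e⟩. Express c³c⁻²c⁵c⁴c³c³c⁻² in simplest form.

Multiply left to right, reducing at each step:
  (c³) · c⁻² = c
  c · c⁵ = c⁶
  (c⁶) · c⁴ = c¹⁰
  (c¹⁰) · c³ = c¹³
  (c¹³) · c³ = c¹⁶
  (c¹⁶) · c⁻² = c¹⁴

Answer: c¹⁴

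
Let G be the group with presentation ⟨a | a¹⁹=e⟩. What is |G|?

G is generated by a single element, so G is cyclic. The relator gives a¹⁹ = e and no smaller power is forced to be e, so the 19 powers {a, e, a², a³, a⁴, a⁵, a⁶, a⁷, a⁸, a⁹, a¹², a¹³, a¹¹, a¹⁰, a¹⁴, a¹⁵, a¹⁶, a¹⁷, a¹⁸} are distinct. Hence |G| = 19.

Answer: 19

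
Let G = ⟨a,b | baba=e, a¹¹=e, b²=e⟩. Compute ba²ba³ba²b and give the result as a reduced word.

Multiply left to right, reducing at each step:
  b · a² = a⁹b
  (a⁹b) · b = a⁹
  (a⁹) · a³ = a
  a · b = ab
  (ab) · a² = a¹⁰b
  (a¹⁰b) · b = a¹⁰

Answer: a¹⁰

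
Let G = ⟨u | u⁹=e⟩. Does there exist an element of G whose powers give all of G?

|G| = 9. The element u has order 9 (its powers give 9 distinct elements), so ⟨u⟩ = G and G is cyclic.

Answer: Yes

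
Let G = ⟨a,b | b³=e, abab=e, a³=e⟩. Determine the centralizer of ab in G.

⟨ab⟩ ⊆ C_G(ab) since powers of ab commute with ab; so |C_G(ab)| ≥ |⟨ab⟩| = 2.
By orbit–stabilizer, |C_G(ab)| = |G| / |conj. class of ab| = 12 / 3 = 4.
The 4 elements commuting with ab are {e, ab, a²b², ab²a}.

Answer: {e, ab, a²b², ab²a}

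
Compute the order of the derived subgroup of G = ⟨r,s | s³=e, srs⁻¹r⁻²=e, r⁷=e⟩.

G' = [G, G] is generated by all commutators. The generator-pair commutators are: [r, s] = r⁶.
The subgroup they normally generate is {e, r, r², r³, r⁴, r⁵, r⁶}, of order 7.
Check: |G/G'| = 21/7 = 3 is the order of the abelianisation.

Answer: 7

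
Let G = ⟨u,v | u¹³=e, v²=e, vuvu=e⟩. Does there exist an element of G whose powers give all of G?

Every cyclic group is abelian. But u·v = uv while v·u = u¹²v, so u·v ≠ v·u and G is not abelian. Hence G is not cyclic.

Answer: No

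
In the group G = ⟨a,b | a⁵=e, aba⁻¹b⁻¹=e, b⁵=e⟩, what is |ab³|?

Compute successive powers until reaching e:
  (ab³)¹ = ab³, (ab³)² = a²b, (ab³)³ = a³b⁴, (ab³)⁴ = a⁴b², (ab³)⁵ = e.
The smallest positive k with (ab³)ᵏ = e is 5.

Answer: 5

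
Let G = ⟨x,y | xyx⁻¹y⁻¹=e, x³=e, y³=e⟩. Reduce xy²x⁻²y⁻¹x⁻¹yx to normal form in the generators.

Multiply left to right, reducing at each step:
  x · y² = xy²
  (xy²) · x⁻² = x²y²
  (x²y²) · y⁻¹ = x²y
  (x²y) · x⁻¹ = xy
  (xy) · y = xy²
  (xy²) · x = x²y²

Answer: x²y²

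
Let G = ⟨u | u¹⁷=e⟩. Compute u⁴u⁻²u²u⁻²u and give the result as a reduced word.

Multiply left to right, reducing at each step:
  (u⁴) · u⁻² = u²
  (u²) · u² = u⁴
  (u⁴) · u⁻² = u²
  (u²) · u = u³

Answer: u³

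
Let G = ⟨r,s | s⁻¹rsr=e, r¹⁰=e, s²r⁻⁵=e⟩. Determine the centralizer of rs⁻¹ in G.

⟨rs⁻¹⟩ ⊆ C_G(rs⁻¹) since powers of rs⁻¹ commute with rs⁻¹; so |C_G(rs⁻¹)| ≥ |⟨rs⁻¹⟩| = 4.
By orbit–stabilizer, |C_G(rs⁻¹)| = |G| / |conj. class of rs⁻¹| = 20 / 5 = 4.
The 4 elements commuting with rs⁻¹ are {e, r⁵, rs, rs⁻¹}.

Answer: {e, r⁵, rs, rs⁻¹}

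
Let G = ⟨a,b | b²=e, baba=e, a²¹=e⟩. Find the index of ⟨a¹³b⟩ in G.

First find ord(a¹³b) by computing successive powers:
  (a¹³b)¹ = a¹³b, (a¹³b)² = e.
So |⟨a¹³b⟩| = ord(a¹³b) = 2. With |G| = 42, by Lagrange [G : ⟨a¹³b⟩] = 42/2 = 21.

Answer: 21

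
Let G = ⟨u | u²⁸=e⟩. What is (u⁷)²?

Compute successive powers of (u⁷), reducing at each step:
  (u⁷)²: (u⁷) · u⁷ = u¹⁴

Answer: u¹⁴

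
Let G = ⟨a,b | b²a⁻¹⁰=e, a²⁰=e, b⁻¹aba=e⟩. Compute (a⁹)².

Compute successive powers of (a⁹), reducing at each step:
  (a⁹)²: (a⁹) · a⁹ = a¹⁸

Answer: a¹⁸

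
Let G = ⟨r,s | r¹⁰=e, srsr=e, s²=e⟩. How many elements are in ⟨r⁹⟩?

|⟨r⁹⟩| equals the order of r⁹. Compute successive powers until reaching e:
  (r⁹)¹ = r⁹, (r⁹)² = r⁸, (r⁹)³ = r⁷, (r⁹)⁴ = r⁶, (r⁹)⁵ = r⁵, (r⁹)⁶ = r⁴, (r⁹)⁷ = r³, (r⁹)⁸ = r², (r⁹)⁹ = r, (r⁹)¹⁰ = e.
The smallest positive k with (r⁹)ᵏ = e is 10, so |⟨r⁹⟩| = 10.

Answer: 10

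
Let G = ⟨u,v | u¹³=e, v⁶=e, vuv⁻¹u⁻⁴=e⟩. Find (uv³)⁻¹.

The order of (uv³) is 2 (smallest k with (uv³)ᵏ = e), so (uv³)⁻¹ = (uv³)¹ = uv³.
Check: (uv³) · (uv³) → (uv³) · u = v³;   (v³) · v³ = e, giving e as required.

Answer: uv³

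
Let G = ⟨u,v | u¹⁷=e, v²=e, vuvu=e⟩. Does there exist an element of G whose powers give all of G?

Every cyclic group is abelian. But u·v = uv while v·u = u¹⁶v, so u·v ≠ v·u and G is not abelian. Hence G is not cyclic.

Answer: No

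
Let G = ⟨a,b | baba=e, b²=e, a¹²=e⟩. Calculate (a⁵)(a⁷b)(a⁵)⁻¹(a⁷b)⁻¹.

[(a⁵), (a⁷b)] = (a⁵)·(a⁷b)·(a⁵)⁻¹·(a⁷b)⁻¹.
  (a⁵) · (a⁷b) = b
  b · (a⁷) = a⁵b
  (a⁵b) · (a⁷b) = a¹⁰

Answer: a¹⁰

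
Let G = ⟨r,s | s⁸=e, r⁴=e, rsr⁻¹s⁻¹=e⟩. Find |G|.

Enumerate words in the generators, reducing via the relations: the distinct elements are
  {e, r, s, rs, r², r³, s², s³, s⁴, s⁵, s⁶, s⁷, rs², rs³, rs⁴, rs⁵, rs⁶, rs⁷, r²s, r³s, r²s², r²s³, r²s⁴, r²s⁵, r²s⁶, r²s⁷, r³s², r³s³, r³s⁴, r³s⁵, r³s⁶, r³s⁷}.
No further products give new elements, so |G| = 32.

Answer: 32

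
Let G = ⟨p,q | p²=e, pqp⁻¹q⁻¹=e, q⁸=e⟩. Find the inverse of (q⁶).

The order of (q⁶) is 4 (smallest k with (q⁶)ᵏ = e), so (q⁶)⁻¹ = (q⁶)³ = q².
Check: (q⁶) · (q²) → (q⁶) · q² = e, giving e as required.

Answer: q²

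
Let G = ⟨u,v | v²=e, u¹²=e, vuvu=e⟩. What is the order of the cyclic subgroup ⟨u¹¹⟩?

|⟨u¹¹⟩| equals the order of u¹¹. Compute successive powers until reaching e:
  (u¹¹)¹ = u¹¹, (u¹¹)² = u¹⁰, (u¹¹)³ = u⁹, (u¹¹)⁴ = u⁸, (u¹¹)⁵ = u⁷, (u¹¹)⁶ = u⁶, (u¹¹)⁷ = u⁵, (u¹¹)⁸ = u⁴, (u¹¹)⁹ = u³, (u¹¹)¹⁰ = u², (u¹¹)¹¹ = u, (u¹¹)¹² = e.
The smallest positive k with (u¹¹)ᵏ = e is 12, so |⟨u¹¹⟩| = 12.

Answer: 12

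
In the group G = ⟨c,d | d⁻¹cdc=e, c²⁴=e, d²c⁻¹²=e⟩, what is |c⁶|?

Compute successive powers until reaching e:
  (c⁶)¹ = c⁶, (c⁶)² = c¹², (c⁶)³ = c¹⁸, (c⁶)⁴ = e.
The smallest positive k with (c⁶)ᵏ = e is 4.

Answer: 4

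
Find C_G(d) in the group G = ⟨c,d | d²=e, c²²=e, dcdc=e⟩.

⟨d⟩ ⊆ C_G(d) since powers of d commute with d; so |C_G(d)| ≥ |⟨d⟩| = 2.
By orbit–stabilizer, |C_G(d)| = |G| / |conj. class of d| = 44 / 11 = 4.
The 4 elements commuting with d are {e, c¹¹, d, c¹¹d}.

Answer: {e, c¹¹, d, c¹¹d}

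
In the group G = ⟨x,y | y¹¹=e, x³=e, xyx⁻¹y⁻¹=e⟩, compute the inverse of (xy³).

The order of (xy³) is 33 (smallest k with (xy³)ᵏ = e), so (xy³)⁻¹ = (xy³)³² = x²y⁸.
Check: (xy³) · (x²y⁸) → (xy³) · x² = y³;   (y³) · y⁸ = e, giving e as required.

Answer: x²y⁸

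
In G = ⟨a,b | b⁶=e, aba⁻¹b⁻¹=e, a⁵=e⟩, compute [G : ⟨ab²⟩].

First find ord(ab²) by computing successive powers:
  (ab²)¹ = ab², (ab²)² = a²b⁴, (ab²)³ = a³, (ab²)⁴ = a⁴b², (ab²)⁵ = b⁴, (ab²)⁶ = a, (ab²)⁷ = a²b², (ab²)⁸ = a³b⁴, (ab²)⁹ = a⁴, (ab²)¹⁰ = b², (ab²)¹¹ = ab⁴, (ab²)¹² = a², (ab²)¹³ = a³b², (ab²)¹⁴ = a⁴b⁴, (ab²)¹⁵ = e.
So |⟨ab²⟩| = ord(ab²) = 15. With |G| = 30, by Lagrange [G : ⟨ab²⟩] = 30/15 = 2.

Answer: 2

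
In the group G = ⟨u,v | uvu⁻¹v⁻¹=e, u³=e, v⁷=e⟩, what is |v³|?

Compute successive powers until reaching e:
  (v³)¹ = v³, (v³)² = v⁶, (v³)³ = v², (v³)⁴ = v⁵, (v³)⁵ = v, (v³)⁶ = v⁴, (v³)⁷ = e.
The smallest positive k with (v³)ᵏ = e is 7.

Answer: 7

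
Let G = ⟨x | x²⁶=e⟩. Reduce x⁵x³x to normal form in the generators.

Multiply left to right, reducing at each step:
  (x⁵) · x³ = x⁸
  (x⁸) · x = x⁹

Answer: x⁹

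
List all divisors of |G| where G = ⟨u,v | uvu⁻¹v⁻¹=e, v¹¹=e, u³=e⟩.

|G| = 33 = 3 · 11. By Lagrange's theorem the order of any subgroup divides 33; the divisors of 33 are 1, 3, 11, 33.

Answer: 1, 3, 11, 33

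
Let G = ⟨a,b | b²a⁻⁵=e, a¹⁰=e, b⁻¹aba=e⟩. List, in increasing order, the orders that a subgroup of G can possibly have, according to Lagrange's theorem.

|G| = 20 = 2² · 5. By Lagrange's theorem the order of any subgroup divides 20; the divisors of 20 are 1, 2, 4, 5, 10, 20.

Answer: 1, 2, 4, 5, 10, 20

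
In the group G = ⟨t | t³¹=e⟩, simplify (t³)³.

Compute successive powers of (t³), reducing at each step:
  (t³)²: (t³) · t³ = t⁶
  (t³)³: (t⁶) · t³ = t⁹

Answer: t⁹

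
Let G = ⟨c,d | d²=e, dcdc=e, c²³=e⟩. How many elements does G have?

Enumerate words in the generators, reducing via the relations: the distinct elements are
  {c, d, e, cd, c², c³, c⁴, c⁵, c⁶, c⁷, c⁸, c⁹, c²d, c²², c²¹, c²⁰, c³d, c¹², c¹³, c¹¹, c¹⁰, c¹⁴, c¹⁵, c¹⁶, c¹⁷, c¹⁸, c¹⁹, c⁴d, c⁵d, c⁶d, c⁷d, c⁸d, c⁹d, c²²d, c²¹d, c²⁰d, c¹²d, c¹³d, c¹¹d, c¹⁰d, c¹⁴d, c¹⁵d, c¹⁶d, c¹⁷d, c¹⁸d, c¹⁹d}.
No further products give new elements, so |G| = 46.

Answer: 46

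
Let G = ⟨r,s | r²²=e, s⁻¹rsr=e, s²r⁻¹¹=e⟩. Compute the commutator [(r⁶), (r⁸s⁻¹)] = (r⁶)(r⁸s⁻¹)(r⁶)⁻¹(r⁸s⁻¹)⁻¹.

[(r⁶), (r⁸s⁻¹)] = (r⁶)·(r⁸s⁻¹)·(r⁶)⁻¹·(r⁸s⁻¹)⁻¹.
  (r⁶) · (r⁸s⁻¹) = r³s
  (r³s) · (r¹⁶) = r⁹s
  (r⁹s) · (r⁸s) = r¹²

Answer: r¹²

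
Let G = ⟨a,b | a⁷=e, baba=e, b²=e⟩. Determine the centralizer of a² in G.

⟨a²⟩ ⊆ C_G(a²) since powers of a² commute with a²; so |C_G(a²)| ≥ |⟨a²⟩| = 7.
By orbit–stabilizer, |C_G(a²)| = |G| / |conj. class of a²| = 14 / 2 = 7.
The 7 elements commuting with a² are {e, a, a², a³, a⁴, a⁵, a⁶}.

Answer: {e, a, a², a³, a⁴, a⁵, a⁶}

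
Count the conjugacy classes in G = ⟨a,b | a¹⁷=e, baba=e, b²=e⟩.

The conjugacy classes (representative and size) are:
  [e] (size 1), [a¹⁶] (size 2), [a²] (size 2), [a³] (size 2), [a¹³] (size 2), [a¹²] (size 2), [a⁶] (size 2), [a¹⁰] (size 2), [a⁹] (size 2), [a⁷b] (size 17).
Class equation: 1 + 2 + 2 + 2 + 2 + 2 + 2 + 2 + 2 + 17 = 34 = |G|. So G has 10 conjugacy classes.

Answer: 10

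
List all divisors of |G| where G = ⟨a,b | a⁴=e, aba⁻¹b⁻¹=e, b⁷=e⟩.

|G| = 28 = 2² · 7. By Lagrange's theorem the order of any subgroup divides 28; the divisors of 28 are 1, 2, 4, 7, 14, 28.

Answer: 1, 2, 4, 7, 14, 28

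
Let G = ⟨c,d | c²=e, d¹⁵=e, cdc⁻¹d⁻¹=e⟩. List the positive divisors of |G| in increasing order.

|G| = 30 = 2 · 3 · 5. By Lagrange's theorem the order of any subgroup divides 30; the divisors of 30 are 1, 2, 3, 5, 6, 10, 15, 30.

Answer: 1, 2, 3, 5, 6, 10, 15, 30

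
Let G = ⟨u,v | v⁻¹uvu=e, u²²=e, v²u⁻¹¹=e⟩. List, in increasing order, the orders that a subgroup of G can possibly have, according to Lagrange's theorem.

|G| = 44 = 2² · 11. By Lagrange's theorem the order of any subgroup divides 44; the divisors of 44 are 1, 2, 4, 11, 22, 44.

Answer: 1, 2, 4, 11, 22, 44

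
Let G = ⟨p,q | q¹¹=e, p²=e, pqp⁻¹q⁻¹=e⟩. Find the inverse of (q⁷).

The order of (q⁷) is 11 (smallest k with (q⁷)ᵏ = e), so (q⁷)⁻¹ = (q⁷)¹⁰ = q⁴.
Check: (q⁷) · (q⁴) → (q⁷) · q⁴ = e, giving e as required.

Answer: q⁴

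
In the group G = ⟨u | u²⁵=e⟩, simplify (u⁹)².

Compute successive powers of (u⁹), reducing at each step:
  (u⁹)²: (u⁹) · u⁹ = u¹⁸

Answer: u¹⁸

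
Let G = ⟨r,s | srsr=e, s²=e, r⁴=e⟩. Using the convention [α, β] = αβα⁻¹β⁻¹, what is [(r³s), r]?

[(r³s), r] = (r³s)·r·(r³s)⁻¹·r⁻¹.
  (r³s) · r = r²s
  (r²s) · (r³s) = r³
  (r³) · (r³) = r²

Answer: r²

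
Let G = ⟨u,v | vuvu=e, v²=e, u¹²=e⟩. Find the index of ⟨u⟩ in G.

First find ord(u) by computing successive powers:
  u¹ = u, u² = u², u³ = u³, u⁴ = u⁴, u⁵ = u⁵, u⁶ = u⁶, u⁷ = u⁷, u⁸ = u⁸, u⁹ = u⁹, u¹⁰ = u¹⁰, u¹¹ = u¹¹, u¹² = e.
So |⟨u⟩| = ord(u) = 12. With |G| = 24, by Lagrange [G : ⟨u⟩] = 24/12 = 2.

Answer: 2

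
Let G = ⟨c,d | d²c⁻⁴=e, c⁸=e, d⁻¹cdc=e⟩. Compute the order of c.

Compute successive powers until reaching e:
  c¹ = c, c² = c², c³ = c³, c⁴ = c⁴, c⁵ = c⁵, c⁶ = c⁶, c⁷ = c⁷, c⁸ = e.
The smallest positive k with cᵏ = e is 8.

Answer: 8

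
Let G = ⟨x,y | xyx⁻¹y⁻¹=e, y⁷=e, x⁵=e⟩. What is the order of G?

Enumerate words in the generators, reducing via the relations: the distinct elements are
  {e, x, y, xy, x², x³, x⁴, y², y³, y⁴, y⁵, y⁶, xy², xy³, xy⁴, xy⁵, xy⁶, x²y, x³y, x⁴y, x²y², x²y³, x²y⁴, x²y⁵, x²y⁶, x³y², x³y³, x³y⁴, x³y⁵, x³y⁶, x⁴y², x⁴y³, x⁴y⁴, x⁴y⁵, x⁴y⁶}.
No further products give new elements, so |G| = 35.

Answer: 35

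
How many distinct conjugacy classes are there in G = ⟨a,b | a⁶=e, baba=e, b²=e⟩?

The conjugacy classes (representative and size) are:
  [e] (size 1), [a⁵] (size 2), [a⁴] (size 2), [a³] (size 1), [b] (size 3), [a³b] (size 3).
Class equation: 1 + 2 + 2 + 1 + 3 + 3 = 12 = |G|. So G has 6 conjugacy classes.

Answer: 6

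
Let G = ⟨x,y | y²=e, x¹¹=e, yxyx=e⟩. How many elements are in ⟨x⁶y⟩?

|⟨x⁶y⟩| equals the order of x⁶y. Compute successive powers until reaching e:
  (x⁶y)¹ = x⁶y, (x⁶y)² = e.
The smallest positive k with (x⁶y)ᵏ = e is 2, so |⟨x⁶y⟩| = 2.

Answer: 2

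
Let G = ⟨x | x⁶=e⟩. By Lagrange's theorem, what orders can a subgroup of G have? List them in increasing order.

|G| = 6 = 2 · 3. By Lagrange's theorem the order of any subgroup divides 6; the divisors of 6 are 1, 2, 3, 6.

Answer: 1, 2, 3, 6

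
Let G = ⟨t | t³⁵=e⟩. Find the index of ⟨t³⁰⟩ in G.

First find ord(t³⁰) by computing successive powers:
  (t³⁰)¹ = t³⁰, (t³⁰)² = t²⁵, (t³⁰)³ = t²⁰, (t³⁰)⁴ = t¹⁵, (t³⁰)⁵ = t¹⁰, (t³⁰)⁶ = t⁵, (t³⁰)⁷ = e.
So |⟨t³⁰⟩| = ord(t³⁰) = 7. With |G| = 35, by Lagrange [G : ⟨t³⁰⟩] = 35/7 = 5.

Answer: 5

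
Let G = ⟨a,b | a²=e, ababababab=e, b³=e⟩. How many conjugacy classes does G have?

The conjugacy classes (representative and size) are:
  [e] (size 1), [abab²abab²a] (size 15), [babab²a] (size 20), [ab²ab²a] (size 12), [b²abab²] (size 12).
Class equation: 1 + 15 + 20 + 12 + 12 = 60 = |G|. So G has 5 conjugacy classes.

Answer: 5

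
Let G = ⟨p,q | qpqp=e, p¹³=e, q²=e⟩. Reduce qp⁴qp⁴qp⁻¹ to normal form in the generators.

Multiply left to right, reducing at each step:
  q · p⁴ = p⁹q
  (p⁹q) · q = p⁹
  (p⁹) · p⁴ = e
  e · q = q
  q · p⁻¹ = pq

Answer: pq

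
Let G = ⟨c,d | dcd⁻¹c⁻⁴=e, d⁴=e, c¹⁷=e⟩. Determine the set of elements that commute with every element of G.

An element z ∈ Z(G) iff z commutes with every generator.
For example e is central: e·c = c = c·e; e·d = d = d·e.
Whereas c ∉ Z(G) since c·d = cd ≠ c⁴d = d·c.
Checking each of the 68 elements this way gives Z(G) = {e}, of order 1.

Answer: {e}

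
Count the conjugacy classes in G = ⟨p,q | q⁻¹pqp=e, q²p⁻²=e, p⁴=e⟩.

The conjugacy classes (representative and size) are:
  [e] (size 1), [p³] (size 2), [p²] (size 1), [q⁻¹] (size 2), [pq⁻¹] (size 2).
Class equation: 1 + 2 + 1 + 2 + 2 = 8 = |G|. So G has 5 conjugacy classes.

Answer: 5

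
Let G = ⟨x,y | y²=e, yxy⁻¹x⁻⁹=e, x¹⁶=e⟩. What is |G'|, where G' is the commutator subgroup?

G' = [G, G] is generated by all commutators. The generator-pair commutators are: [x, y] = x⁸.
The subgroup they normally generate is {e, x⁸}, of order 2.
Check: |G/G'| = 32/2 = 16 is the order of the abelianisation.

Answer: 2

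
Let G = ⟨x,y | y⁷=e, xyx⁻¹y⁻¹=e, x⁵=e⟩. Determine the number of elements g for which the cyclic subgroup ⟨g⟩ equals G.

G is cyclic of order 35. An element generates G iff its order is 35, and a cyclic group of order 35 has exactly φ(35) = 24 such elements.

Answer: 24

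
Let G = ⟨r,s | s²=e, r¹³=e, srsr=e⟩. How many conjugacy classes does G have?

The conjugacy classes (representative and size) are:
  [e] (size 1), [r¹²] (size 2), [r¹¹] (size 2), [r³] (size 2), [r⁴] (size 2), [r⁸] (size 2), [r⁶] (size 2), [s] (size 13).
Class equation: 1 + 2 + 2 + 2 + 2 + 2 + 2 + 13 = 26 = |G|. So G has 8 conjugacy classes.

Answer: 8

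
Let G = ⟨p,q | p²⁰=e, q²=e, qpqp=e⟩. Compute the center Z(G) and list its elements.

An element z ∈ Z(G) iff z commutes with every generator.
For example p¹⁰ is central: (p¹⁰)·p = p¹¹ = p·(p¹⁰); (p¹⁰)·q = p¹⁰q = q·(p¹⁰).
Whereas p ∉ Z(G) since p·q = pq ≠ p¹⁹q = q·p.
Checking each of the 40 elements this way gives Z(G) = {e, p¹⁰}, of order 2.

Answer: {e, p¹⁰}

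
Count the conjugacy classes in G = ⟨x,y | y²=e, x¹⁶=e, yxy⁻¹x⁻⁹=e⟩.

The conjugacy classes (representative and size) are:
  [e] (size 1), [x⁹] (size 2), [x²] (size 1), [x³] (size 2), [x⁴] (size 1), [x¹³] (size 2), [x⁶] (size 1), [x¹⁵] (size 2), [x⁸] (size 1), [x¹⁰] (size 1), [x¹²] (size 1), [x¹⁴] (size 1), [y] (size 2), [xy] (size 2), [x²y] (size 2), [x¹¹y] (size 2), [x⁴y] (size 2), [x¹³y] (size 2), [x¹⁴y] (size 2), [x¹⁵y] (size 2).
Class equation: 1 + 2 + 1 + 2 + 1 + 2 + 1 + 2 + 1 + 1 + 1 + 1 + 2 + 2 + 2 + 2 + 2 + 2 + 2 + 2 = 32 = |G|. So G has 20 conjugacy classes.

Answer: 20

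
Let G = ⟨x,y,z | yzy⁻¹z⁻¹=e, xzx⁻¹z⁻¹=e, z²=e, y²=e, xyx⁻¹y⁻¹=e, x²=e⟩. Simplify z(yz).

Compute z · (yz) by multiplying left to right and reducing via the relations at each step:
  z · y = yz
  (yz) · z = y

Answer: y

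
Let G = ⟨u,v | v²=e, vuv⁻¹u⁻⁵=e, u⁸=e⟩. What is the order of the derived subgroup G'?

G' = [G, G] is generated by all commutators. The generator-pair commutators are: [u, v] = u⁴.
The subgroup they normally generate is {e, u⁴}, of order 2.
Check: |G/G'| = 16/2 = 8 is the order of the abelianisation.

Answer: 2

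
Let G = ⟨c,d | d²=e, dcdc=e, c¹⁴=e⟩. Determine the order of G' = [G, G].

G' = [G, G] is generated by all commutators. The generator-pair commutators are: [c, d] = c².
The subgroup they normally generate is {e, c², c⁴, c⁶, c⁸, c¹⁰, c¹²}, of order 7.
Check: |G/G'| = 28/7 = 4 is the order of the abelianisation.

Answer: 7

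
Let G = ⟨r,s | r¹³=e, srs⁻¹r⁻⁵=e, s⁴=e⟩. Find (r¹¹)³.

Compute successive powers of (r¹¹), reducing at each step:
  (r¹¹)²: (r¹¹) · r¹¹ = r⁹
  (r¹¹)³: (r⁹) · r¹¹ = r⁷

Answer: r⁷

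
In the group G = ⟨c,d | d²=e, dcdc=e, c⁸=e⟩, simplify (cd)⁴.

Compute successive powers of (cd), reducing at each step:
  (cd)²: (cd) · c = d;   d · d = e
  (cd)³: e · c = c;   c · d = cd
  (cd)⁴: (cd) · c = d;   d · d = e

Answer: e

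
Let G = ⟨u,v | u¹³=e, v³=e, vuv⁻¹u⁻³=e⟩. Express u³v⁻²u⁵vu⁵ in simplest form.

Multiply left to right, reducing at each step:
  (u³) · v⁻² = u³v
  (u³v) · u⁵ = u⁵v
  (u⁵v) · v = u⁵v²
  (u⁵v²) · u⁵ = u¹¹v²

Answer: u¹¹v²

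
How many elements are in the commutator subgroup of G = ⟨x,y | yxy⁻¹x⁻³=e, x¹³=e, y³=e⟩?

G' = [G, G] is generated by all commutators. The generator-pair commutators are: [x, y] = x¹¹.
The subgroup they normally generate is {e, x, x², x³, x⁴, x⁵, x⁶, x⁷, x⁸, x⁹, x¹⁰, x¹¹, x¹²}, of order 13.
Check: |G/G'| = 39/13 = 3 is the order of the abelianisation.

Answer: 13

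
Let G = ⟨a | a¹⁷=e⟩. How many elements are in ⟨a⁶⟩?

|⟨a⁶⟩| equals the order of a⁶. Compute successive powers until reaching e:
  (a⁶)¹ = a⁶, (a⁶)² = a¹², (a⁶)³ = a, (a⁶)⁴ = a⁷, (a⁶)⁵ = a¹³, (a⁶)⁶ = a², (a⁶)⁷ = a⁸, (a⁶)⁸ = a¹⁴, (a⁶)⁹ = a³, (a⁶)¹⁰ = a⁹, (a⁶)¹¹ = a¹⁵, (a⁶)¹² = a⁴, (a⁶)¹³ = a¹⁰, (a⁶)¹⁴ = a¹⁶, (a⁶)¹⁵ = a⁵, (a⁶)¹⁶ = a¹¹, (a⁶)¹⁷ = e.
The smallest positive k with (a⁶)ᵏ = e is 17, so |⟨a⁶⟩| = 17.

Answer: 17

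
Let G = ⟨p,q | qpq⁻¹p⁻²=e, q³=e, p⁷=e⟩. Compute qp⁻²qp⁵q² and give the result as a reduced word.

Multiply left to right, reducing at each step:
  q · p⁻² = p³q
  (p³q) · q = p³q²
  (p³q²) · p⁵ = p²q²
  (p²q²) · q² = p²q

Answer: p²q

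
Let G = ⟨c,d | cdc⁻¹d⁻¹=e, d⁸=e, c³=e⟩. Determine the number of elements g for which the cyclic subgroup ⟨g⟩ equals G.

G is cyclic of order 24. An element generates G iff its order is 24, and a cyclic group of order 24 has exactly φ(24) = 8 such elements.

Answer: 8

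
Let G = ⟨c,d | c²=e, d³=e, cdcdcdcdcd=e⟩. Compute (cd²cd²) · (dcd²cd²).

Compute (cd²cd²) · (dcd²cd²) by multiplying left to right and reducing via the relations at each step:
  (cd²cd²) · d = cd²c
  (cd²c) · c = cd²
  (cd²) · d² = cd
  (cd) · c = cdc
  (cdc) · d² = cdcd²

Answer: cdcd²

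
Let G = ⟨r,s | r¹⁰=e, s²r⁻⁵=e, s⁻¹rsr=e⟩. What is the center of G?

An element z ∈ Z(G) iff z commutes with every generator.
For example r⁵ is central: (r⁵)·r = r⁶ = r·(r⁵); (r⁵)·s = s⁻¹ = s·(r⁵).
Whereas r ∉ Z(G) since r·s = rs ≠ r⁴s⁻¹ = s·r.
Checking each of the 20 elements this way gives Z(G) = {e, r⁵}, of order 2.

Answer: {e, r⁵}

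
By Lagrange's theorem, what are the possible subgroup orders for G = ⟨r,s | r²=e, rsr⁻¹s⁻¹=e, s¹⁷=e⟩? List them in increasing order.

|G| = 34 = 2 · 17. By Lagrange's theorem the order of any subgroup divides 34; the divisors of 34 are 1, 2, 17, 34.

Answer: 1, 2, 17, 34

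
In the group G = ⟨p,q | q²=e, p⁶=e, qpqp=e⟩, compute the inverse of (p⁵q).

The order of (p⁵q) is 2 (smallest k with (p⁵q)ᵏ = e), so (p⁵q)⁻¹ = (p⁵q)¹ = p⁵q.
Check: (p⁵q) · (p⁵q) → (p⁵q) · p⁵ = q;   q · q = e, giving e as required.

Answer: p⁵q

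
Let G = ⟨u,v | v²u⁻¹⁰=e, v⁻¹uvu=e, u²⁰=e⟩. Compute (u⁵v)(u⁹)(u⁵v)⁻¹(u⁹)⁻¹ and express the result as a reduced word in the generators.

[(u⁵v), (u⁹)] = (u⁵v)·(u⁹)·(u⁵v)⁻¹·(u⁹)⁻¹.
  (u⁵v) · (u⁹) = u⁶v⁻¹
  (u⁶v⁻¹) · (u⁵v⁻¹) = u¹¹
  (u¹¹) · (u¹¹) = u²

Answer: u²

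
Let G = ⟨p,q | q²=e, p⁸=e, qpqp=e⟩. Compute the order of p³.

Compute successive powers until reaching e:
  (p³)¹ = p³, (p³)² = p⁶, (p³)³ = p, (p³)⁴ = p⁴, (p³)⁵ = p⁷, (p³)⁶ = p², (p³)⁷ = p⁵, (p³)⁸ = e.
The smallest positive k with (p³)ᵏ = e is 8.

Answer: 8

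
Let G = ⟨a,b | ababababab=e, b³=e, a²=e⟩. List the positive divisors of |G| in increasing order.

|G| = 60 = 2² · 3 · 5. By Lagrange's theorem the order of any subgroup divides 60; the divisors of 60 are 1, 2, 3, 4, 5, 6, 10, 12, 15, 20, 30, 60.

Answer: 1, 2, 3, 4, 5, 6, 10, 12, 15, 20, 30, 60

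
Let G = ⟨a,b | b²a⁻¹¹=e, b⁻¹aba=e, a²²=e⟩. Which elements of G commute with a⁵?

⟨a⁵⟩ ⊆ C_G(a⁵) since powers of a⁵ commute with a⁵; so |C_G(a⁵)| ≥ |⟨a⁵⟩| = 22.
By orbit–stabilizer, |C_G(a⁵)| = |G| / |conj. class of a⁵| = 44 / 2 = 22.
The 22 elements commuting with a⁵ are {e, a, a², a³, a⁴, a⁵, a⁶, a⁷, a⁸, a⁹, a¹⁰, a¹¹, a¹², a¹³, a¹⁴, a¹⁵, a¹⁶, a¹⁷, a¹⁸, a¹⁹, a²⁰, a²¹}.

Answer: {e, a, a², a³, a⁴, a⁵, a⁶, a⁷, a⁸, a⁹, a¹⁰, a¹¹, a¹², a¹³, a¹⁴, a¹⁵, a¹⁶, a¹⁷, a¹⁸, a¹⁹, a²⁰, a²¹}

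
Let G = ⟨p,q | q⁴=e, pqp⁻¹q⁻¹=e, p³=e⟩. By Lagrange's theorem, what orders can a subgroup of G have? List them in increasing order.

|G| = 12 = 2² · 3. By Lagrange's theorem the order of any subgroup divides 12; the divisors of 12 are 1, 2, 3, 4, 6, 12.

Answer: 1, 2, 3, 4, 6, 12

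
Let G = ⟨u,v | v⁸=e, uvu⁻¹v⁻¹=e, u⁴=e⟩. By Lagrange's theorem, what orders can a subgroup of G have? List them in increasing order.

|G| = 32 = 2⁵. By Lagrange's theorem the order of any subgroup divides 32; the divisors of 32 are 1, 2, 4, 8, 16, 32.

Answer: 1, 2, 4, 8, 16, 32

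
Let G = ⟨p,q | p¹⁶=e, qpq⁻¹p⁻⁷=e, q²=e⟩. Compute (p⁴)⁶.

Compute successive powers of (p⁴), reducing at each step:
  (p⁴)²: (p⁴) · p⁴ = p⁸
  (p⁴)³: (p⁸) · p⁴ = p¹²
  (p⁴)⁴: (p¹²) · p⁴ = e
  (p⁴)⁵: e · p⁴ = p⁴
  (p⁴)⁶: (p⁴) · p⁴ = p⁸

Answer: p⁸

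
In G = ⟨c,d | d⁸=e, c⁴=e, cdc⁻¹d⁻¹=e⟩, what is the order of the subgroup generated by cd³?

|⟨cd³⟩| equals the order of cd³. Compute successive powers until reaching e:
  (cd³)¹ = cd³, (cd³)² = c²d⁶, (cd³)³ = c³d, (cd³)⁴ = d⁴, (cd³)⁵ = cd⁷, (cd³)⁶ = c²d², (cd³)⁷ = c³d⁵, (cd³)⁸ = e.
The smallest positive k with (cd³)ᵏ = e is 8, so |⟨cd³⟩| = 8.

Answer: 8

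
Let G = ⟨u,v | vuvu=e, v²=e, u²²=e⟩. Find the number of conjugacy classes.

The conjugacy classes (representative and size) are:
  [e] (size 1), [u] (size 2), [u²] (size 2), [u¹⁹] (size 2), [u⁴] (size 2), [u⁵] (size 2), [u⁶] (size 2), [u⁷] (size 2), [u⁸] (size 2), [u¹³] (size 2), [u¹⁰] (size 2), [u¹¹] (size 1), [u⁶v] (size 11), [uv] (size 11).
Class equation: 1 + 2 + 2 + 2 + 2 + 2 + 2 + 2 + 2 + 2 + 2 + 1 + 11 + 11 = 44 = |G|. So G has 14 conjugacy classes.

Answer: 14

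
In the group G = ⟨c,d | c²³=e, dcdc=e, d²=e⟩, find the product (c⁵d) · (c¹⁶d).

Compute (c⁵d) · (c¹⁶d) by multiplying left to right and reducing via the relations at each step:
  (c⁵d) · c¹⁶ = c¹²d
  (c¹²d) · d = c¹²

Answer: c¹²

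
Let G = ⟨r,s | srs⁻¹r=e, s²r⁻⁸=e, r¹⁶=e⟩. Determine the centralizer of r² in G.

⟨r²⟩ ⊆ C_G(r²) since powers of r² commute with r²; so |C_G(r²)| ≥ |⟨r²⟩| = 8.
By orbit–stabilizer, |C_G(r²)| = |G| / |conj. class of r²| = 32 / 2 = 16.
The 16 elements commuting with r² are {e, r, r², r³, r⁴, r⁵, r⁶, r⁷, r⁸, r⁹, r¹⁰, r¹¹, r¹², r¹³, r¹⁴, r¹⁵}.

Answer: {e, r, r², r³, r⁴, r⁵, r⁶, r⁷, r⁸, r⁹, r¹⁰, r¹¹, r¹², r¹³, r¹⁴, r¹⁵}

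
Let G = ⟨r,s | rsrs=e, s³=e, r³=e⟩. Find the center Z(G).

An element z ∈ Z(G) iff z commutes with every generator.
For example e is central: e·r = r = r·e; e·s = s = s·e.
Whereas r ∉ Z(G) since r·s = rs ≠ r²s² = s·r.
Checking each of the 12 elements this way gives Z(G) = {e}, of order 1.

Answer: {e}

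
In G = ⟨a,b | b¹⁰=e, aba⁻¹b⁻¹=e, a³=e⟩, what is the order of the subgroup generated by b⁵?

|⟨b⁵⟩| equals the order of b⁵. Compute successive powers until reaching e:
  (b⁵)¹ = b⁵, (b⁵)² = e.
The smallest positive k with (b⁵)ᵏ = e is 2, so |⟨b⁵⟩| = 2.

Answer: 2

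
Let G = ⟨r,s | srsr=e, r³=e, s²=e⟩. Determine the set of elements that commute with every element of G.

An element z ∈ Z(G) iff z commutes with every generator.
For example e is central: e·r = r = r·e; e·s = s = s·e.
Whereas r ∉ Z(G) since r·s = rs ≠ r²s = s·r.
Checking each of the 6 elements this way gives Z(G) = {e}, of order 1.

Answer: {e}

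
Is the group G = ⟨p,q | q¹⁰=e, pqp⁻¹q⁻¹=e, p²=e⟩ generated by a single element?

|G| = 20, but the maximum element order in G is 10 < 20. No single element generates all of G, so G is not cyclic.

Answer: No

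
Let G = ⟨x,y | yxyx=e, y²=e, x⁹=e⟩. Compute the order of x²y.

Compute successive powers until reaching e:
  (x²y)¹ = x²y, (x²y)² = e.
The smallest positive k with (x²y)ᵏ = e is 2.

Answer: 2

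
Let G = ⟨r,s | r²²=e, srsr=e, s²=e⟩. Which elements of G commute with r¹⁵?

⟨r¹⁵⟩ ⊆ C_G(r¹⁵) since powers of r¹⁵ commute with r¹⁵; so |C_G(r¹⁵)| ≥ |⟨r¹⁵⟩| = 22.
By orbit–stabilizer, |C_G(r¹⁵)| = |G| / |conj. class of r¹⁵| = 44 / 2 = 22.
The 22 elements commuting with r¹⁵ are {e, r, r², r³, r⁴, r⁵, r⁶, r⁷, r⁸, r⁹, r¹⁰, r¹¹, r¹², r¹³, r¹⁴, r¹⁵, r¹⁶, r¹⁷, r¹⁸, r¹⁹, r²⁰, r²¹}.

Answer: {e, r, r², r³, r⁴, r⁵, r⁶, r⁷, r⁸, r⁹, r¹⁰, r¹¹, r¹², r¹³, r¹⁴, r¹⁵, r¹⁶, r¹⁷, r¹⁸, r¹⁹, r²⁰, r²¹}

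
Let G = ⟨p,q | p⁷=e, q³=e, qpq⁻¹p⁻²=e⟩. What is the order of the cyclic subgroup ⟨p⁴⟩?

|⟨p⁴⟩| equals the order of p⁴. Compute successive powers until reaching e:
  (p⁴)¹ = p⁴, (p⁴)² = p, (p⁴)³ = p⁵, (p⁴)⁴ = p², (p⁴)⁵ = p⁶, (p⁴)⁶ = p³, (p⁴)⁷ = e.
The smallest positive k with (p⁴)ᵏ = e is 7, so |⟨p⁴⟩| = 7.

Answer: 7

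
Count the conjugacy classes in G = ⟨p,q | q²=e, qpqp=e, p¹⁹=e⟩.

The conjugacy classes (representative and size) are:
  [e] (size 1), [p¹⁸] (size 2), [p²] (size 2), [p¹⁶] (size 2), [p⁴] (size 2), [p¹⁴] (size 2), [p¹³] (size 2), [p¹²] (size 2), [p⁸] (size 2), [p⁹] (size 2), [q] (size 19).
Class equation: 1 + 2 + 2 + 2 + 2 + 2 + 2 + 2 + 2 + 2 + 19 = 38 = |G|. So G has 11 conjugacy classes.

Answer: 11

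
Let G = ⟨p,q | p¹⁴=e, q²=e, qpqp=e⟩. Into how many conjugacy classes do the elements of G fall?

The conjugacy classes (representative and size) are:
  [e] (size 1), [p¹³] (size 2), [p²] (size 2), [p³] (size 2), [p¹⁰] (size 2), [p⁵] (size 2), [p⁸] (size 2), [p⁷] (size 1), [p⁶q] (size 7), [p⁹q] (size 7).
Class equation: 1 + 2 + 2 + 2 + 2 + 2 + 2 + 1 + 7 + 7 = 28 = |G|. So G has 10 conjugacy classes.

Answer: 10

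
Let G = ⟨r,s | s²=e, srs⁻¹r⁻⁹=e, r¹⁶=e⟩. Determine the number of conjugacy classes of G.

The conjugacy classes (representative and size) are:
  [e] (size 1), [r⁹] (size 2), [r²] (size 1), [r³] (size 2), [r⁴] (size 1), [r¹³] (size 2), [r⁶] (size 1), [r¹⁵] (size 2), [r⁸] (size 1), [r¹⁰] (size 1), [r¹²] (size 1), [r¹⁴] (size 1), [s] (size 2), [rs] (size 2), [r²s] (size 2), [r¹¹s] (size 2), [r⁴s] (size 2), [r¹³s] (size 2), [r¹⁴s] (size 2), [r¹⁵s] (size 2).
Class equation: 1 + 2 + 1 + 2 + 1 + 2 + 1 + 2 + 1 + 1 + 1 + 1 + 2 + 2 + 2 + 2 + 2 + 2 + 2 + 2 = 32 = |G|. So G has 20 conjugacy classes.

Answer: 20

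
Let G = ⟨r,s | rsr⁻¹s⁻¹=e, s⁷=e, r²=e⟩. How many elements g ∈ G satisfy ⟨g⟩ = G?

G is cyclic of order 14. An element generates G iff its order is 14, and a cyclic group of order 14 has exactly φ(14) = 6 such elements.

Answer: 6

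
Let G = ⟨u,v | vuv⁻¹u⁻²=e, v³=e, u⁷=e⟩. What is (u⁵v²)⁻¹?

The order of (u⁵v²) is 3 (smallest k with (u⁵v²)ᵏ = e), so (u⁵v²)⁻¹ = (u⁵v²)² = u⁴v.
Check: (u⁵v²) · (u⁴v) → (u⁵v²) · u⁴ = v²;   (v²) · v = e, giving e as required.

Answer: u⁴v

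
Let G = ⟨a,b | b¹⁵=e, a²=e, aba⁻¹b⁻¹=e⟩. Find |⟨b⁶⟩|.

|⟨b⁶⟩| equals the order of b⁶. Compute successive powers until reaching e:
  (b⁶)¹ = b⁶, (b⁶)² = b¹², (b⁶)³ = b³, (b⁶)⁴ = b⁹, (b⁶)⁵ = e.
The smallest positive k with (b⁶)ᵏ = e is 5, so |⟨b⁶⟩| = 5.

Answer: 5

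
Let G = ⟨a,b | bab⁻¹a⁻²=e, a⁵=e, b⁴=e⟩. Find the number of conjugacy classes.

The conjugacy classes (representative and size) are:
  [e] (size 1), [a⁴] (size 4), [a²b] (size 5), [b²] (size 5), [a³b³] (size 5).
Class equation: 1 + 4 + 5 + 5 + 5 = 20 = |G|. So G has 5 conjugacy classes.

Answer: 5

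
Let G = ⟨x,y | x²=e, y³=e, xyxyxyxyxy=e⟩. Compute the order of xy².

Compute successive powers until reaching e:
  (xy²)¹ = xy², (xy²)² = xy²xy², (xy²)³ = yxyx, (xy²)⁴ = yx, (xy²)⁵ = e.
The smallest positive k with (xy²)ᵏ = e is 5.

Answer: 5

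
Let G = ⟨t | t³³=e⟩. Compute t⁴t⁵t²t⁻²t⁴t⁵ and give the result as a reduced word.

Multiply left to right, reducing at each step:
  (t⁴) · t⁵ = t⁹
  (t⁹) · t² = t¹¹
  (t¹¹) · t⁻² = t⁹
  (t⁹) · t⁴ = t¹³
  (t¹³) · t⁵ = t¹⁸

Answer: t¹⁸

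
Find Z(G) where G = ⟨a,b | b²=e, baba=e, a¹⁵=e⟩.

An element z ∈ Z(G) iff z commutes with every generator.
For example e is central: e·a = a = a·e; e·b = b = b·e.
Whereas a ∉ Z(G) since a·b = ab ≠ a¹⁴b = b·a.
Checking each of the 30 elements this way gives Z(G) = {e}, of order 1.

Answer: {e}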